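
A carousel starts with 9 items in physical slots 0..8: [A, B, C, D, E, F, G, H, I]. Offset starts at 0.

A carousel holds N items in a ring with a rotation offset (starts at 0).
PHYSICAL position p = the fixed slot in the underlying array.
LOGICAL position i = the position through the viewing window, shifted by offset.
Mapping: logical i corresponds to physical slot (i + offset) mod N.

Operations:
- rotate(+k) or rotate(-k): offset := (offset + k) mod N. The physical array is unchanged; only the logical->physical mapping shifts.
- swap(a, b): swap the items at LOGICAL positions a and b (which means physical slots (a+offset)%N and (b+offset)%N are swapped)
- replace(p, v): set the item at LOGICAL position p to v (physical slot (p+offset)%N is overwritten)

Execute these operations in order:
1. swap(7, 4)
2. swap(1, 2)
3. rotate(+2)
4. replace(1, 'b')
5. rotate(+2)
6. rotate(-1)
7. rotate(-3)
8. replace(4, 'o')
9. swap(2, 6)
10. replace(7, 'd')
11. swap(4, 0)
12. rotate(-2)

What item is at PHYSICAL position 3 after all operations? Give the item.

After op 1 (swap(7, 4)): offset=0, physical=[A,B,C,D,H,F,G,E,I], logical=[A,B,C,D,H,F,G,E,I]
After op 2 (swap(1, 2)): offset=0, physical=[A,C,B,D,H,F,G,E,I], logical=[A,C,B,D,H,F,G,E,I]
After op 3 (rotate(+2)): offset=2, physical=[A,C,B,D,H,F,G,E,I], logical=[B,D,H,F,G,E,I,A,C]
After op 4 (replace(1, 'b')): offset=2, physical=[A,C,B,b,H,F,G,E,I], logical=[B,b,H,F,G,E,I,A,C]
After op 5 (rotate(+2)): offset=4, physical=[A,C,B,b,H,F,G,E,I], logical=[H,F,G,E,I,A,C,B,b]
After op 6 (rotate(-1)): offset=3, physical=[A,C,B,b,H,F,G,E,I], logical=[b,H,F,G,E,I,A,C,B]
After op 7 (rotate(-3)): offset=0, physical=[A,C,B,b,H,F,G,E,I], logical=[A,C,B,b,H,F,G,E,I]
After op 8 (replace(4, 'o')): offset=0, physical=[A,C,B,b,o,F,G,E,I], logical=[A,C,B,b,o,F,G,E,I]
After op 9 (swap(2, 6)): offset=0, physical=[A,C,G,b,o,F,B,E,I], logical=[A,C,G,b,o,F,B,E,I]
After op 10 (replace(7, 'd')): offset=0, physical=[A,C,G,b,o,F,B,d,I], logical=[A,C,G,b,o,F,B,d,I]
After op 11 (swap(4, 0)): offset=0, physical=[o,C,G,b,A,F,B,d,I], logical=[o,C,G,b,A,F,B,d,I]
After op 12 (rotate(-2)): offset=7, physical=[o,C,G,b,A,F,B,d,I], logical=[d,I,o,C,G,b,A,F,B]

Answer: b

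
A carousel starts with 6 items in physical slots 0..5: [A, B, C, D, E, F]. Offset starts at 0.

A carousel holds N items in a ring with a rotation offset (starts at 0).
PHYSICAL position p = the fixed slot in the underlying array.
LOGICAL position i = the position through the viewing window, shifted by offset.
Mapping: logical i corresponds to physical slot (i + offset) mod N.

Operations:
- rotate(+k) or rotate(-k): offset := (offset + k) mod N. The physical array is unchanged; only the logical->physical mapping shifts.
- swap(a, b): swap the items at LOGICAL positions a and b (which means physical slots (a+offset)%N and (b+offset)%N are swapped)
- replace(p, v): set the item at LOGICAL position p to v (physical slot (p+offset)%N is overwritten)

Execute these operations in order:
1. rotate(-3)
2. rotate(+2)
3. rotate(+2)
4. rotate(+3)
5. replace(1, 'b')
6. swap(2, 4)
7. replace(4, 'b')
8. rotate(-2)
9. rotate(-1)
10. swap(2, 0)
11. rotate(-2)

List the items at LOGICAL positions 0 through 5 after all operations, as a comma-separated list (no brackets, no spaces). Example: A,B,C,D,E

After op 1 (rotate(-3)): offset=3, physical=[A,B,C,D,E,F], logical=[D,E,F,A,B,C]
After op 2 (rotate(+2)): offset=5, physical=[A,B,C,D,E,F], logical=[F,A,B,C,D,E]
After op 3 (rotate(+2)): offset=1, physical=[A,B,C,D,E,F], logical=[B,C,D,E,F,A]
After op 4 (rotate(+3)): offset=4, physical=[A,B,C,D,E,F], logical=[E,F,A,B,C,D]
After op 5 (replace(1, 'b')): offset=4, physical=[A,B,C,D,E,b], logical=[E,b,A,B,C,D]
After op 6 (swap(2, 4)): offset=4, physical=[C,B,A,D,E,b], logical=[E,b,C,B,A,D]
After op 7 (replace(4, 'b')): offset=4, physical=[C,B,b,D,E,b], logical=[E,b,C,B,b,D]
After op 8 (rotate(-2)): offset=2, physical=[C,B,b,D,E,b], logical=[b,D,E,b,C,B]
After op 9 (rotate(-1)): offset=1, physical=[C,B,b,D,E,b], logical=[B,b,D,E,b,C]
After op 10 (swap(2, 0)): offset=1, physical=[C,D,b,B,E,b], logical=[D,b,B,E,b,C]
After op 11 (rotate(-2)): offset=5, physical=[C,D,b,B,E,b], logical=[b,C,D,b,B,E]

Answer: b,C,D,b,B,E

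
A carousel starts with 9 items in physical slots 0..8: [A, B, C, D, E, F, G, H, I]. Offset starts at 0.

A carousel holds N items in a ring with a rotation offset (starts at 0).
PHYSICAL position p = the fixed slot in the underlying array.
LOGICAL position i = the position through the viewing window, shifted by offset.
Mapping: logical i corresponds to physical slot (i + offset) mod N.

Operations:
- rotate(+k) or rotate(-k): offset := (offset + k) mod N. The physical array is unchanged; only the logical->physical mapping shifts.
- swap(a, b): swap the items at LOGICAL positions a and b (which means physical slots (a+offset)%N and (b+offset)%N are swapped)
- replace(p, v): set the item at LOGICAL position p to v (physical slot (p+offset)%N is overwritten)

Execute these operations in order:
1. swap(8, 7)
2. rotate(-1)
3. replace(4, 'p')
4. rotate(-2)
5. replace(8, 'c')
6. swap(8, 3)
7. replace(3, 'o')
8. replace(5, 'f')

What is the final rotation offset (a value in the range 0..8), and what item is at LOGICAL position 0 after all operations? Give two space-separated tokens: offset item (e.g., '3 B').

After op 1 (swap(8, 7)): offset=0, physical=[A,B,C,D,E,F,G,I,H], logical=[A,B,C,D,E,F,G,I,H]
After op 2 (rotate(-1)): offset=8, physical=[A,B,C,D,E,F,G,I,H], logical=[H,A,B,C,D,E,F,G,I]
After op 3 (replace(4, 'p')): offset=8, physical=[A,B,C,p,E,F,G,I,H], logical=[H,A,B,C,p,E,F,G,I]
After op 4 (rotate(-2)): offset=6, physical=[A,B,C,p,E,F,G,I,H], logical=[G,I,H,A,B,C,p,E,F]
After op 5 (replace(8, 'c')): offset=6, physical=[A,B,C,p,E,c,G,I,H], logical=[G,I,H,A,B,C,p,E,c]
After op 6 (swap(8, 3)): offset=6, physical=[c,B,C,p,E,A,G,I,H], logical=[G,I,H,c,B,C,p,E,A]
After op 7 (replace(3, 'o')): offset=6, physical=[o,B,C,p,E,A,G,I,H], logical=[G,I,H,o,B,C,p,E,A]
After op 8 (replace(5, 'f')): offset=6, physical=[o,B,f,p,E,A,G,I,H], logical=[G,I,H,o,B,f,p,E,A]

Answer: 6 G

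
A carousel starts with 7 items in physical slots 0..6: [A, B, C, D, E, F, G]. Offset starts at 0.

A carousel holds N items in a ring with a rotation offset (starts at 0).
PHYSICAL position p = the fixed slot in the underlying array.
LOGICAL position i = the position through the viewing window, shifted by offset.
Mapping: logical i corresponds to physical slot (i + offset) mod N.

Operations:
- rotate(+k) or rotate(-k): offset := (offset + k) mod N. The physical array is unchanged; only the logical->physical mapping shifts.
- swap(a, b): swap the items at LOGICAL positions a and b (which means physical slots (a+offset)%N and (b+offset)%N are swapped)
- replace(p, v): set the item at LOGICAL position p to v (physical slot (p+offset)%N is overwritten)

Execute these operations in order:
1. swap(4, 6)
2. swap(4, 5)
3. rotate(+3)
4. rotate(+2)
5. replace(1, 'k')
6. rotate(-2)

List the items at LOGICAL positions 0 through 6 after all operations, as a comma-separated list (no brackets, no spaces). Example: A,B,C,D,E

After op 1 (swap(4, 6)): offset=0, physical=[A,B,C,D,G,F,E], logical=[A,B,C,D,G,F,E]
After op 2 (swap(4, 5)): offset=0, physical=[A,B,C,D,F,G,E], logical=[A,B,C,D,F,G,E]
After op 3 (rotate(+3)): offset=3, physical=[A,B,C,D,F,G,E], logical=[D,F,G,E,A,B,C]
After op 4 (rotate(+2)): offset=5, physical=[A,B,C,D,F,G,E], logical=[G,E,A,B,C,D,F]
After op 5 (replace(1, 'k')): offset=5, physical=[A,B,C,D,F,G,k], logical=[G,k,A,B,C,D,F]
After op 6 (rotate(-2)): offset=3, physical=[A,B,C,D,F,G,k], logical=[D,F,G,k,A,B,C]

Answer: D,F,G,k,A,B,C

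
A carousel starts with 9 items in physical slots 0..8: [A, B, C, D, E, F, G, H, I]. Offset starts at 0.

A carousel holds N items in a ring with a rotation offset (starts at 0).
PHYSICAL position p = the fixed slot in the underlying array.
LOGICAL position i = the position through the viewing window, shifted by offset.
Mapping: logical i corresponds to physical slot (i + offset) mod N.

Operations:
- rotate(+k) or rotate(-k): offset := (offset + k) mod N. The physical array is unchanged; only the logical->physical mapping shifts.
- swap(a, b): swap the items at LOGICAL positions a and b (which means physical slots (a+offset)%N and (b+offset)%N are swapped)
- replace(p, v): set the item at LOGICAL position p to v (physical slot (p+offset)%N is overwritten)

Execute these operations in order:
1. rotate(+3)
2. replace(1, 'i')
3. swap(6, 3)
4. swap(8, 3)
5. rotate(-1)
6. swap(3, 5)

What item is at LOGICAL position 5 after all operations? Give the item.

After op 1 (rotate(+3)): offset=3, physical=[A,B,C,D,E,F,G,H,I], logical=[D,E,F,G,H,I,A,B,C]
After op 2 (replace(1, 'i')): offset=3, physical=[A,B,C,D,i,F,G,H,I], logical=[D,i,F,G,H,I,A,B,C]
After op 3 (swap(6, 3)): offset=3, physical=[G,B,C,D,i,F,A,H,I], logical=[D,i,F,A,H,I,G,B,C]
After op 4 (swap(8, 3)): offset=3, physical=[G,B,A,D,i,F,C,H,I], logical=[D,i,F,C,H,I,G,B,A]
After op 5 (rotate(-1)): offset=2, physical=[G,B,A,D,i,F,C,H,I], logical=[A,D,i,F,C,H,I,G,B]
After op 6 (swap(3, 5)): offset=2, physical=[G,B,A,D,i,H,C,F,I], logical=[A,D,i,H,C,F,I,G,B]

Answer: F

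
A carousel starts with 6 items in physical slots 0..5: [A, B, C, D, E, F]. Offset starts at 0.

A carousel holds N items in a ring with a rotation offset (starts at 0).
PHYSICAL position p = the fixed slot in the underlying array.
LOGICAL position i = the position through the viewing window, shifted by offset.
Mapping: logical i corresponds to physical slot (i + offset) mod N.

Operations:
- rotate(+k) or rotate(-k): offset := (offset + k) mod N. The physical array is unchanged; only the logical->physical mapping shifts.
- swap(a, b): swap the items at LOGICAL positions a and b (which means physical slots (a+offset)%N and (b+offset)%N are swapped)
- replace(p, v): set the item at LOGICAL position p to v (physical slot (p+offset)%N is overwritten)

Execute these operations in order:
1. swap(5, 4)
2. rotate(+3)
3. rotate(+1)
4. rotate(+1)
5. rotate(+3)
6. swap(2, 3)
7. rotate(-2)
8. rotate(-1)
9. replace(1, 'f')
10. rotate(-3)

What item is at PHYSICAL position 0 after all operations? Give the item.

Answer: f

Derivation:
After op 1 (swap(5, 4)): offset=0, physical=[A,B,C,D,F,E], logical=[A,B,C,D,F,E]
After op 2 (rotate(+3)): offset=3, physical=[A,B,C,D,F,E], logical=[D,F,E,A,B,C]
After op 3 (rotate(+1)): offset=4, physical=[A,B,C,D,F,E], logical=[F,E,A,B,C,D]
After op 4 (rotate(+1)): offset=5, physical=[A,B,C,D,F,E], logical=[E,A,B,C,D,F]
After op 5 (rotate(+3)): offset=2, physical=[A,B,C,D,F,E], logical=[C,D,F,E,A,B]
After op 6 (swap(2, 3)): offset=2, physical=[A,B,C,D,E,F], logical=[C,D,E,F,A,B]
After op 7 (rotate(-2)): offset=0, physical=[A,B,C,D,E,F], logical=[A,B,C,D,E,F]
After op 8 (rotate(-1)): offset=5, physical=[A,B,C,D,E,F], logical=[F,A,B,C,D,E]
After op 9 (replace(1, 'f')): offset=5, physical=[f,B,C,D,E,F], logical=[F,f,B,C,D,E]
After op 10 (rotate(-3)): offset=2, physical=[f,B,C,D,E,F], logical=[C,D,E,F,f,B]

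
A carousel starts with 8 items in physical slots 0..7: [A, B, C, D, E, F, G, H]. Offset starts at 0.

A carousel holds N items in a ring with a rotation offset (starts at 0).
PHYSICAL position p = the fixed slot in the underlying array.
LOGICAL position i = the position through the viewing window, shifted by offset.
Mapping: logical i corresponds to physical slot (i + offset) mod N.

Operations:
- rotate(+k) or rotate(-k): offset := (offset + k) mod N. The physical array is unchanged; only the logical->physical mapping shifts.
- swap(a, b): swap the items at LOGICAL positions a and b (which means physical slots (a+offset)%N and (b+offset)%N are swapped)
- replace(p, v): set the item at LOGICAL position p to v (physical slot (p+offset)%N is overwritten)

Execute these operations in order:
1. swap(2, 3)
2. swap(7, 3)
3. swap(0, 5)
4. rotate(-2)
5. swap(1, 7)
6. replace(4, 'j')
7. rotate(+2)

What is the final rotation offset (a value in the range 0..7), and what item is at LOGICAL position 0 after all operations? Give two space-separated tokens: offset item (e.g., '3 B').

After op 1 (swap(2, 3)): offset=0, physical=[A,B,D,C,E,F,G,H], logical=[A,B,D,C,E,F,G,H]
After op 2 (swap(7, 3)): offset=0, physical=[A,B,D,H,E,F,G,C], logical=[A,B,D,H,E,F,G,C]
After op 3 (swap(0, 5)): offset=0, physical=[F,B,D,H,E,A,G,C], logical=[F,B,D,H,E,A,G,C]
After op 4 (rotate(-2)): offset=6, physical=[F,B,D,H,E,A,G,C], logical=[G,C,F,B,D,H,E,A]
After op 5 (swap(1, 7)): offset=6, physical=[F,B,D,H,E,C,G,A], logical=[G,A,F,B,D,H,E,C]
After op 6 (replace(4, 'j')): offset=6, physical=[F,B,j,H,E,C,G,A], logical=[G,A,F,B,j,H,E,C]
After op 7 (rotate(+2)): offset=0, physical=[F,B,j,H,E,C,G,A], logical=[F,B,j,H,E,C,G,A]

Answer: 0 F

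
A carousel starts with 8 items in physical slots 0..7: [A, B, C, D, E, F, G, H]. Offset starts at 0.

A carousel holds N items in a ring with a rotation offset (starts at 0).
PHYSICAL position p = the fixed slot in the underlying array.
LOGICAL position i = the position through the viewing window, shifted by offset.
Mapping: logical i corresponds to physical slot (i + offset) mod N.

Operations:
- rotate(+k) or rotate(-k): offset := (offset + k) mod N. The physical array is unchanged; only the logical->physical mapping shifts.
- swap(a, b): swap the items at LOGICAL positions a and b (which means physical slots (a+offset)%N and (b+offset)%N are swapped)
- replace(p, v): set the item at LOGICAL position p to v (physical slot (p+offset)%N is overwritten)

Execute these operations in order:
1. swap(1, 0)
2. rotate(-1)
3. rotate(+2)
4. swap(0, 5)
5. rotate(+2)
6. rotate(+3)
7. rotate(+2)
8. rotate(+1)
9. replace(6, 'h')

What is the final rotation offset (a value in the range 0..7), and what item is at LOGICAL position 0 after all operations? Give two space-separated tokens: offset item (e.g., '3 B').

Answer: 1 G

Derivation:
After op 1 (swap(1, 0)): offset=0, physical=[B,A,C,D,E,F,G,H], logical=[B,A,C,D,E,F,G,H]
After op 2 (rotate(-1)): offset=7, physical=[B,A,C,D,E,F,G,H], logical=[H,B,A,C,D,E,F,G]
After op 3 (rotate(+2)): offset=1, physical=[B,A,C,D,E,F,G,H], logical=[A,C,D,E,F,G,H,B]
After op 4 (swap(0, 5)): offset=1, physical=[B,G,C,D,E,F,A,H], logical=[G,C,D,E,F,A,H,B]
After op 5 (rotate(+2)): offset=3, physical=[B,G,C,D,E,F,A,H], logical=[D,E,F,A,H,B,G,C]
After op 6 (rotate(+3)): offset=6, physical=[B,G,C,D,E,F,A,H], logical=[A,H,B,G,C,D,E,F]
After op 7 (rotate(+2)): offset=0, physical=[B,G,C,D,E,F,A,H], logical=[B,G,C,D,E,F,A,H]
After op 8 (rotate(+1)): offset=1, physical=[B,G,C,D,E,F,A,H], logical=[G,C,D,E,F,A,H,B]
After op 9 (replace(6, 'h')): offset=1, physical=[B,G,C,D,E,F,A,h], logical=[G,C,D,E,F,A,h,B]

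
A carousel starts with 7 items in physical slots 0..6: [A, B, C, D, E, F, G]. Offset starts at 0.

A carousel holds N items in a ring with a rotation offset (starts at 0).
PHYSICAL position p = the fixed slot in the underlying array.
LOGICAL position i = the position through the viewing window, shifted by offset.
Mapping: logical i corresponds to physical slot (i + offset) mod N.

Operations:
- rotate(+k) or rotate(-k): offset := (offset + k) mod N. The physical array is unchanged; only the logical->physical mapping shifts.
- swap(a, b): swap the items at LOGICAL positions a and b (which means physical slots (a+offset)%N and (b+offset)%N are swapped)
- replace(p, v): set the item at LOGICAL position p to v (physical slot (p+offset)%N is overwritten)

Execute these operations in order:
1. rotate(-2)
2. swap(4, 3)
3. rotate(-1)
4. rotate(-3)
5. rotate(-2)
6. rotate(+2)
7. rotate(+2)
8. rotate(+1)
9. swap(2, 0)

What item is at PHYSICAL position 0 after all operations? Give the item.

Answer: A

Derivation:
After op 1 (rotate(-2)): offset=5, physical=[A,B,C,D,E,F,G], logical=[F,G,A,B,C,D,E]
After op 2 (swap(4, 3)): offset=5, physical=[A,C,B,D,E,F,G], logical=[F,G,A,C,B,D,E]
After op 3 (rotate(-1)): offset=4, physical=[A,C,B,D,E,F,G], logical=[E,F,G,A,C,B,D]
After op 4 (rotate(-3)): offset=1, physical=[A,C,B,D,E,F,G], logical=[C,B,D,E,F,G,A]
After op 5 (rotate(-2)): offset=6, physical=[A,C,B,D,E,F,G], logical=[G,A,C,B,D,E,F]
After op 6 (rotate(+2)): offset=1, physical=[A,C,B,D,E,F,G], logical=[C,B,D,E,F,G,A]
After op 7 (rotate(+2)): offset=3, physical=[A,C,B,D,E,F,G], logical=[D,E,F,G,A,C,B]
After op 8 (rotate(+1)): offset=4, physical=[A,C,B,D,E,F,G], logical=[E,F,G,A,C,B,D]
After op 9 (swap(2, 0)): offset=4, physical=[A,C,B,D,G,F,E], logical=[G,F,E,A,C,B,D]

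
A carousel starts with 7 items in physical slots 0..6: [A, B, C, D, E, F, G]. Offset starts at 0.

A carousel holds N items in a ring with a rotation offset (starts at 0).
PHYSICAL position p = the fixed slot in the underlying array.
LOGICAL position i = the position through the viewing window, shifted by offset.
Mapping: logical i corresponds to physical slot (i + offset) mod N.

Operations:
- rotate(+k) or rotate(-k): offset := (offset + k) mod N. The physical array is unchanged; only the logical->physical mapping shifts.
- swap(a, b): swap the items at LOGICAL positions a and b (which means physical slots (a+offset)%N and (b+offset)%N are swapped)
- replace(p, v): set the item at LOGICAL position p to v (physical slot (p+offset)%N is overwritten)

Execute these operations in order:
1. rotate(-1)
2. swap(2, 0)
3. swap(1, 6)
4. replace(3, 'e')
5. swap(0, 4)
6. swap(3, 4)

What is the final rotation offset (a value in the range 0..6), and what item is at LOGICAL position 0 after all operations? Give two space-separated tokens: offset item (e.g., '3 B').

Answer: 6 D

Derivation:
After op 1 (rotate(-1)): offset=6, physical=[A,B,C,D,E,F,G], logical=[G,A,B,C,D,E,F]
After op 2 (swap(2, 0)): offset=6, physical=[A,G,C,D,E,F,B], logical=[B,A,G,C,D,E,F]
After op 3 (swap(1, 6)): offset=6, physical=[F,G,C,D,E,A,B], logical=[B,F,G,C,D,E,A]
After op 4 (replace(3, 'e')): offset=6, physical=[F,G,e,D,E,A,B], logical=[B,F,G,e,D,E,A]
After op 5 (swap(0, 4)): offset=6, physical=[F,G,e,B,E,A,D], logical=[D,F,G,e,B,E,A]
After op 6 (swap(3, 4)): offset=6, physical=[F,G,B,e,E,A,D], logical=[D,F,G,B,e,E,A]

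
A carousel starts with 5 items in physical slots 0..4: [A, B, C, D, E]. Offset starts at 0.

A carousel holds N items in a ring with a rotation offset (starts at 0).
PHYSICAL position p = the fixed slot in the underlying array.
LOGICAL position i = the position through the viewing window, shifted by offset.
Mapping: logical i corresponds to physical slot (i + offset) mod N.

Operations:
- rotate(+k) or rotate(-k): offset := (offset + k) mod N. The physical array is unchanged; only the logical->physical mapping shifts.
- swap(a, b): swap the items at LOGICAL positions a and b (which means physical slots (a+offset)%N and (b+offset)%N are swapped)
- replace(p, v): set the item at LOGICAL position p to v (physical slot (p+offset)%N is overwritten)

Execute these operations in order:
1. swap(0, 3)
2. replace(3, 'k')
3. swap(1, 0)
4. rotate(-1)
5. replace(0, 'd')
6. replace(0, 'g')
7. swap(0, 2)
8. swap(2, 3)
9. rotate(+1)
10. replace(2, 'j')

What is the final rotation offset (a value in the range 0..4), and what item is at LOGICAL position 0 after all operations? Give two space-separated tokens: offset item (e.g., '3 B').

After op 1 (swap(0, 3)): offset=0, physical=[D,B,C,A,E], logical=[D,B,C,A,E]
After op 2 (replace(3, 'k')): offset=0, physical=[D,B,C,k,E], logical=[D,B,C,k,E]
After op 3 (swap(1, 0)): offset=0, physical=[B,D,C,k,E], logical=[B,D,C,k,E]
After op 4 (rotate(-1)): offset=4, physical=[B,D,C,k,E], logical=[E,B,D,C,k]
After op 5 (replace(0, 'd')): offset=4, physical=[B,D,C,k,d], logical=[d,B,D,C,k]
After op 6 (replace(0, 'g')): offset=4, physical=[B,D,C,k,g], logical=[g,B,D,C,k]
After op 7 (swap(0, 2)): offset=4, physical=[B,g,C,k,D], logical=[D,B,g,C,k]
After op 8 (swap(2, 3)): offset=4, physical=[B,C,g,k,D], logical=[D,B,C,g,k]
After op 9 (rotate(+1)): offset=0, physical=[B,C,g,k,D], logical=[B,C,g,k,D]
After op 10 (replace(2, 'j')): offset=0, physical=[B,C,j,k,D], logical=[B,C,j,k,D]

Answer: 0 B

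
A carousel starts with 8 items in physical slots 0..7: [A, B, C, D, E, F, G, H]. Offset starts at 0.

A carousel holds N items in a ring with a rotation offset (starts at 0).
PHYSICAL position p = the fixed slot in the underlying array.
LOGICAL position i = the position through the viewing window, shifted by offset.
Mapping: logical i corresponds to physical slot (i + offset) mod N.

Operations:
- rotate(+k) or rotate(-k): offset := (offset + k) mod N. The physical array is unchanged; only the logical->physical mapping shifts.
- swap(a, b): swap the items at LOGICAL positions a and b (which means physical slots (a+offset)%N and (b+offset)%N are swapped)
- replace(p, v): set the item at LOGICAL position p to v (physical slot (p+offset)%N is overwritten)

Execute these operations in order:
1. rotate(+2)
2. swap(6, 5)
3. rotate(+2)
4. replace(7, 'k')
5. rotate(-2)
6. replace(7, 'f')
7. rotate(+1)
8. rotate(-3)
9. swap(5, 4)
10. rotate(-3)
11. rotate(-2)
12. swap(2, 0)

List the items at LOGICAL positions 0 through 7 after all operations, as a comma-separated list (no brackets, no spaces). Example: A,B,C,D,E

Answer: E,F,k,G,A,H,f,C

Derivation:
After op 1 (rotate(+2)): offset=2, physical=[A,B,C,D,E,F,G,H], logical=[C,D,E,F,G,H,A,B]
After op 2 (swap(6, 5)): offset=2, physical=[H,B,C,D,E,F,G,A], logical=[C,D,E,F,G,A,H,B]
After op 3 (rotate(+2)): offset=4, physical=[H,B,C,D,E,F,G,A], logical=[E,F,G,A,H,B,C,D]
After op 4 (replace(7, 'k')): offset=4, physical=[H,B,C,k,E,F,G,A], logical=[E,F,G,A,H,B,C,k]
After op 5 (rotate(-2)): offset=2, physical=[H,B,C,k,E,F,G,A], logical=[C,k,E,F,G,A,H,B]
After op 6 (replace(7, 'f')): offset=2, physical=[H,f,C,k,E,F,G,A], logical=[C,k,E,F,G,A,H,f]
After op 7 (rotate(+1)): offset=3, physical=[H,f,C,k,E,F,G,A], logical=[k,E,F,G,A,H,f,C]
After op 8 (rotate(-3)): offset=0, physical=[H,f,C,k,E,F,G,A], logical=[H,f,C,k,E,F,G,A]
After op 9 (swap(5, 4)): offset=0, physical=[H,f,C,k,F,E,G,A], logical=[H,f,C,k,F,E,G,A]
After op 10 (rotate(-3)): offset=5, physical=[H,f,C,k,F,E,G,A], logical=[E,G,A,H,f,C,k,F]
After op 11 (rotate(-2)): offset=3, physical=[H,f,C,k,F,E,G,A], logical=[k,F,E,G,A,H,f,C]
After op 12 (swap(2, 0)): offset=3, physical=[H,f,C,E,F,k,G,A], logical=[E,F,k,G,A,H,f,C]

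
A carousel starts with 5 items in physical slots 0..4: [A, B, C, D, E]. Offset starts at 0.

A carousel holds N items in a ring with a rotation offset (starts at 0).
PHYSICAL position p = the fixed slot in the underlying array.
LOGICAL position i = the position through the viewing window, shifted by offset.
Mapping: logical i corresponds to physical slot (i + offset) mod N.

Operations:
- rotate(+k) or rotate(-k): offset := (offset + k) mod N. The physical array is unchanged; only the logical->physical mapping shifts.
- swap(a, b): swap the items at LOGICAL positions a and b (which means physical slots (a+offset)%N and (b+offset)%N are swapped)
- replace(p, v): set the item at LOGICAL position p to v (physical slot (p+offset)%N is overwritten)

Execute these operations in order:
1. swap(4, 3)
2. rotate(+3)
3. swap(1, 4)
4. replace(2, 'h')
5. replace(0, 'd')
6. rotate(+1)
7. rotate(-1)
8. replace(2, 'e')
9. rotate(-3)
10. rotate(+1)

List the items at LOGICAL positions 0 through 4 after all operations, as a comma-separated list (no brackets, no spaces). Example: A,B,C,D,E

Answer: B,D,d,C,e

Derivation:
After op 1 (swap(4, 3)): offset=0, physical=[A,B,C,E,D], logical=[A,B,C,E,D]
After op 2 (rotate(+3)): offset=3, physical=[A,B,C,E,D], logical=[E,D,A,B,C]
After op 3 (swap(1, 4)): offset=3, physical=[A,B,D,E,C], logical=[E,C,A,B,D]
After op 4 (replace(2, 'h')): offset=3, physical=[h,B,D,E,C], logical=[E,C,h,B,D]
After op 5 (replace(0, 'd')): offset=3, physical=[h,B,D,d,C], logical=[d,C,h,B,D]
After op 6 (rotate(+1)): offset=4, physical=[h,B,D,d,C], logical=[C,h,B,D,d]
After op 7 (rotate(-1)): offset=3, physical=[h,B,D,d,C], logical=[d,C,h,B,D]
After op 8 (replace(2, 'e')): offset=3, physical=[e,B,D,d,C], logical=[d,C,e,B,D]
After op 9 (rotate(-3)): offset=0, physical=[e,B,D,d,C], logical=[e,B,D,d,C]
After op 10 (rotate(+1)): offset=1, physical=[e,B,D,d,C], logical=[B,D,d,C,e]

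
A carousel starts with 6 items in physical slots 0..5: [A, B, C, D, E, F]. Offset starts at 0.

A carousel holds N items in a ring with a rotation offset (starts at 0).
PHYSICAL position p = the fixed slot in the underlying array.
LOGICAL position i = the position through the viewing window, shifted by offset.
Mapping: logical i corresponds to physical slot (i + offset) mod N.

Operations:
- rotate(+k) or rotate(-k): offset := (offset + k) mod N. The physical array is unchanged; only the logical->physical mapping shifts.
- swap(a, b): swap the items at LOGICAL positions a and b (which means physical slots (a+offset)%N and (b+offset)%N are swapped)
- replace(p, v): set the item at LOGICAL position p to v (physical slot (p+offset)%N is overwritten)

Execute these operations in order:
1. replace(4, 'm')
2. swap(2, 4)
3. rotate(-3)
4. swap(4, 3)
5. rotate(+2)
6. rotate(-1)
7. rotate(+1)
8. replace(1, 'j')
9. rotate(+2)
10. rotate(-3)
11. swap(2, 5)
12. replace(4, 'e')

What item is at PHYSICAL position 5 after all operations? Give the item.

After op 1 (replace(4, 'm')): offset=0, physical=[A,B,C,D,m,F], logical=[A,B,C,D,m,F]
After op 2 (swap(2, 4)): offset=0, physical=[A,B,m,D,C,F], logical=[A,B,m,D,C,F]
After op 3 (rotate(-3)): offset=3, physical=[A,B,m,D,C,F], logical=[D,C,F,A,B,m]
After op 4 (swap(4, 3)): offset=3, physical=[B,A,m,D,C,F], logical=[D,C,F,B,A,m]
After op 5 (rotate(+2)): offset=5, physical=[B,A,m,D,C,F], logical=[F,B,A,m,D,C]
After op 6 (rotate(-1)): offset=4, physical=[B,A,m,D,C,F], logical=[C,F,B,A,m,D]
After op 7 (rotate(+1)): offset=5, physical=[B,A,m,D,C,F], logical=[F,B,A,m,D,C]
After op 8 (replace(1, 'j')): offset=5, physical=[j,A,m,D,C,F], logical=[F,j,A,m,D,C]
After op 9 (rotate(+2)): offset=1, physical=[j,A,m,D,C,F], logical=[A,m,D,C,F,j]
After op 10 (rotate(-3)): offset=4, physical=[j,A,m,D,C,F], logical=[C,F,j,A,m,D]
After op 11 (swap(2, 5)): offset=4, physical=[D,A,m,j,C,F], logical=[C,F,D,A,m,j]
After op 12 (replace(4, 'e')): offset=4, physical=[D,A,e,j,C,F], logical=[C,F,D,A,e,j]

Answer: F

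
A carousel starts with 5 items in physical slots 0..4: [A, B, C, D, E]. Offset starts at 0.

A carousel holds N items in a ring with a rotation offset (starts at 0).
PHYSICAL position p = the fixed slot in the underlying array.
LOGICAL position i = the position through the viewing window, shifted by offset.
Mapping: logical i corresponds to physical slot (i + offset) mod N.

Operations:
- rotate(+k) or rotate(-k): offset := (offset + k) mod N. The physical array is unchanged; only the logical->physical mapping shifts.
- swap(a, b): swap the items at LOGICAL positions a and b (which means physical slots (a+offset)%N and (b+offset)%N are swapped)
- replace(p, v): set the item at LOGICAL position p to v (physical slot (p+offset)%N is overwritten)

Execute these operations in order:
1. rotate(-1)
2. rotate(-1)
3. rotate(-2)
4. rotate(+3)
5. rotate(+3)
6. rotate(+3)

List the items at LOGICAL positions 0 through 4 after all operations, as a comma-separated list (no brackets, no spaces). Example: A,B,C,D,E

Answer: A,B,C,D,E

Derivation:
After op 1 (rotate(-1)): offset=4, physical=[A,B,C,D,E], logical=[E,A,B,C,D]
After op 2 (rotate(-1)): offset=3, physical=[A,B,C,D,E], logical=[D,E,A,B,C]
After op 3 (rotate(-2)): offset=1, physical=[A,B,C,D,E], logical=[B,C,D,E,A]
After op 4 (rotate(+3)): offset=4, physical=[A,B,C,D,E], logical=[E,A,B,C,D]
After op 5 (rotate(+3)): offset=2, physical=[A,B,C,D,E], logical=[C,D,E,A,B]
After op 6 (rotate(+3)): offset=0, physical=[A,B,C,D,E], logical=[A,B,C,D,E]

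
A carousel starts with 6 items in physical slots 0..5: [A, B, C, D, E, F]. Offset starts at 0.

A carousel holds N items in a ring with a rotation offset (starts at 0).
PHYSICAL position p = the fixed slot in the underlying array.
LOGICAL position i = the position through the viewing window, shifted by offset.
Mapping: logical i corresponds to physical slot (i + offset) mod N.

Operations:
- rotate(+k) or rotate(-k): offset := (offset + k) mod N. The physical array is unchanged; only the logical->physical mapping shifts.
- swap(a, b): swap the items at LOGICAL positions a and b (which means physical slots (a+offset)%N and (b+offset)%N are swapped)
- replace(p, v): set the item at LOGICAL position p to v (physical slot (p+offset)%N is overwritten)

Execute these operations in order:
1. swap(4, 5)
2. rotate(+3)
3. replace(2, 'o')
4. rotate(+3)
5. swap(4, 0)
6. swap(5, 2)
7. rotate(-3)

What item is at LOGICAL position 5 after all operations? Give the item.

After op 1 (swap(4, 5)): offset=0, physical=[A,B,C,D,F,E], logical=[A,B,C,D,F,E]
After op 2 (rotate(+3)): offset=3, physical=[A,B,C,D,F,E], logical=[D,F,E,A,B,C]
After op 3 (replace(2, 'o')): offset=3, physical=[A,B,C,D,F,o], logical=[D,F,o,A,B,C]
After op 4 (rotate(+3)): offset=0, physical=[A,B,C,D,F,o], logical=[A,B,C,D,F,o]
After op 5 (swap(4, 0)): offset=0, physical=[F,B,C,D,A,o], logical=[F,B,C,D,A,o]
After op 6 (swap(5, 2)): offset=0, physical=[F,B,o,D,A,C], logical=[F,B,o,D,A,C]
After op 7 (rotate(-3)): offset=3, physical=[F,B,o,D,A,C], logical=[D,A,C,F,B,o]

Answer: o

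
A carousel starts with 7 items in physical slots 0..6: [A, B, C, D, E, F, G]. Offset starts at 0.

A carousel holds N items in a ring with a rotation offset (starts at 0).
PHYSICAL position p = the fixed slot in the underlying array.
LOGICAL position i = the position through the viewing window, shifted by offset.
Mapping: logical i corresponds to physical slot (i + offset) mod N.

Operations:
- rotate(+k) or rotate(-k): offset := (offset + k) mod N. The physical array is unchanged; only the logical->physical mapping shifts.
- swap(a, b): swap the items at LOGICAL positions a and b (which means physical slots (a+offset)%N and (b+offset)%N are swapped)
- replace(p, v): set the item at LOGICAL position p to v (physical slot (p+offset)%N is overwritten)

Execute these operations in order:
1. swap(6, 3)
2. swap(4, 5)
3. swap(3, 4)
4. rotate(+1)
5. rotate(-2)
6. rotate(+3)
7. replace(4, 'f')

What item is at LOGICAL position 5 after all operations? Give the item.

Answer: A

Derivation:
After op 1 (swap(6, 3)): offset=0, physical=[A,B,C,G,E,F,D], logical=[A,B,C,G,E,F,D]
After op 2 (swap(4, 5)): offset=0, physical=[A,B,C,G,F,E,D], logical=[A,B,C,G,F,E,D]
After op 3 (swap(3, 4)): offset=0, physical=[A,B,C,F,G,E,D], logical=[A,B,C,F,G,E,D]
After op 4 (rotate(+1)): offset=1, physical=[A,B,C,F,G,E,D], logical=[B,C,F,G,E,D,A]
After op 5 (rotate(-2)): offset=6, physical=[A,B,C,F,G,E,D], logical=[D,A,B,C,F,G,E]
After op 6 (rotate(+3)): offset=2, physical=[A,B,C,F,G,E,D], logical=[C,F,G,E,D,A,B]
After op 7 (replace(4, 'f')): offset=2, physical=[A,B,C,F,G,E,f], logical=[C,F,G,E,f,A,B]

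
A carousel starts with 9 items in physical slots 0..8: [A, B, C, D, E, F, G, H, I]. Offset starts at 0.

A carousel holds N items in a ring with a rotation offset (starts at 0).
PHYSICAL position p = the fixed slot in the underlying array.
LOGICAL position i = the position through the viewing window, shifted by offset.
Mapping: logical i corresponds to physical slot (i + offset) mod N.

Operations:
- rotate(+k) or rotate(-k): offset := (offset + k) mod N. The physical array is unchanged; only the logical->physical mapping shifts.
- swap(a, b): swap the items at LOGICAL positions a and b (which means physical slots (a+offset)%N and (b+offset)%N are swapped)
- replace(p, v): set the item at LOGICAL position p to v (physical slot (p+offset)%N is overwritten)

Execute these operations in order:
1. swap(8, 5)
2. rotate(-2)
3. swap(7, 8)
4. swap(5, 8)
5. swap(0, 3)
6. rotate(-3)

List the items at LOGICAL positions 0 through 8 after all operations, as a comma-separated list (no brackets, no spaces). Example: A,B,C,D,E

Answer: E,G,D,B,F,A,H,C,I

Derivation:
After op 1 (swap(8, 5)): offset=0, physical=[A,B,C,D,E,I,G,H,F], logical=[A,B,C,D,E,I,G,H,F]
After op 2 (rotate(-2)): offset=7, physical=[A,B,C,D,E,I,G,H,F], logical=[H,F,A,B,C,D,E,I,G]
After op 3 (swap(7, 8)): offset=7, physical=[A,B,C,D,E,G,I,H,F], logical=[H,F,A,B,C,D,E,G,I]
After op 4 (swap(5, 8)): offset=7, physical=[A,B,C,I,E,G,D,H,F], logical=[H,F,A,B,C,I,E,G,D]
After op 5 (swap(0, 3)): offset=7, physical=[A,H,C,I,E,G,D,B,F], logical=[B,F,A,H,C,I,E,G,D]
After op 6 (rotate(-3)): offset=4, physical=[A,H,C,I,E,G,D,B,F], logical=[E,G,D,B,F,A,H,C,I]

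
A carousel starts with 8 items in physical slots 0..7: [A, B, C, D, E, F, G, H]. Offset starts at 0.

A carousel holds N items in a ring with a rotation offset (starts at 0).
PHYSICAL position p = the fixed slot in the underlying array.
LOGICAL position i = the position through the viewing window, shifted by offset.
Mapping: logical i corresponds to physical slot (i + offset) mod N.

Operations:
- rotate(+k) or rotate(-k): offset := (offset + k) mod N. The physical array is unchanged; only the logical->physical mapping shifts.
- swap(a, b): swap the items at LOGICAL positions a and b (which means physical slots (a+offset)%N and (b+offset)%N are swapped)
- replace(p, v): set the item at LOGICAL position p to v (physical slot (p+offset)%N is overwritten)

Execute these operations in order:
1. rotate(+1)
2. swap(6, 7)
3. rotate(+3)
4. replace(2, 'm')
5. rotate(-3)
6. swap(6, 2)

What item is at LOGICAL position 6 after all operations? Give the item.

Answer: D

Derivation:
After op 1 (rotate(+1)): offset=1, physical=[A,B,C,D,E,F,G,H], logical=[B,C,D,E,F,G,H,A]
After op 2 (swap(6, 7)): offset=1, physical=[H,B,C,D,E,F,G,A], logical=[B,C,D,E,F,G,A,H]
After op 3 (rotate(+3)): offset=4, physical=[H,B,C,D,E,F,G,A], logical=[E,F,G,A,H,B,C,D]
After op 4 (replace(2, 'm')): offset=4, physical=[H,B,C,D,E,F,m,A], logical=[E,F,m,A,H,B,C,D]
After op 5 (rotate(-3)): offset=1, physical=[H,B,C,D,E,F,m,A], logical=[B,C,D,E,F,m,A,H]
After op 6 (swap(6, 2)): offset=1, physical=[H,B,C,A,E,F,m,D], logical=[B,C,A,E,F,m,D,H]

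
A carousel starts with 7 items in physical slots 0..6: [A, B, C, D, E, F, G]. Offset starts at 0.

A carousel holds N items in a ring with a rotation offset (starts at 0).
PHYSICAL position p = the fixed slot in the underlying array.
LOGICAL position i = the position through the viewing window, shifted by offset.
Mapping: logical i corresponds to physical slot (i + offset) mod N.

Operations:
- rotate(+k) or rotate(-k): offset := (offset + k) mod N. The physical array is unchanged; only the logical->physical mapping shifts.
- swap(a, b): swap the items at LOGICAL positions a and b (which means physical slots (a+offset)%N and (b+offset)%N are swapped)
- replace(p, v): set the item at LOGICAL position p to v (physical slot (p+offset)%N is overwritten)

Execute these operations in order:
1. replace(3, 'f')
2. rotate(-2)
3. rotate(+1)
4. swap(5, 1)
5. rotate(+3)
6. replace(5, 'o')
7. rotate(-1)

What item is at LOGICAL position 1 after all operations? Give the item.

Answer: C

Derivation:
After op 1 (replace(3, 'f')): offset=0, physical=[A,B,C,f,E,F,G], logical=[A,B,C,f,E,F,G]
After op 2 (rotate(-2)): offset=5, physical=[A,B,C,f,E,F,G], logical=[F,G,A,B,C,f,E]
After op 3 (rotate(+1)): offset=6, physical=[A,B,C,f,E,F,G], logical=[G,A,B,C,f,E,F]
After op 4 (swap(5, 1)): offset=6, physical=[E,B,C,f,A,F,G], logical=[G,E,B,C,f,A,F]
After op 5 (rotate(+3)): offset=2, physical=[E,B,C,f,A,F,G], logical=[C,f,A,F,G,E,B]
After op 6 (replace(5, 'o')): offset=2, physical=[o,B,C,f,A,F,G], logical=[C,f,A,F,G,o,B]
After op 7 (rotate(-1)): offset=1, physical=[o,B,C,f,A,F,G], logical=[B,C,f,A,F,G,o]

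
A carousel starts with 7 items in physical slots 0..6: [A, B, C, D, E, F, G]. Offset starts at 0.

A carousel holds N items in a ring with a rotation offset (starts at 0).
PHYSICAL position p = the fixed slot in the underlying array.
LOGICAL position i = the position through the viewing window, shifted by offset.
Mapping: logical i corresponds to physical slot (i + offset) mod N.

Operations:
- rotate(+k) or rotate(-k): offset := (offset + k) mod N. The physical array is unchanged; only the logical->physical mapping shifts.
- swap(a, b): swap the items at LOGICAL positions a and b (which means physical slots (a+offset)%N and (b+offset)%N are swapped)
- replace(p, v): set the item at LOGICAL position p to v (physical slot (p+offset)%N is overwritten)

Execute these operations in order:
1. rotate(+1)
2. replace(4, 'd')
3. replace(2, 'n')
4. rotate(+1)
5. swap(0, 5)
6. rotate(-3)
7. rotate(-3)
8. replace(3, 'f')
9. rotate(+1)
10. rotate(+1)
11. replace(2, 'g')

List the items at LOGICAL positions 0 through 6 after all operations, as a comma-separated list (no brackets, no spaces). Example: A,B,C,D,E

Answer: d,f,g,B,A,n,E

Derivation:
After op 1 (rotate(+1)): offset=1, physical=[A,B,C,D,E,F,G], logical=[B,C,D,E,F,G,A]
After op 2 (replace(4, 'd')): offset=1, physical=[A,B,C,D,E,d,G], logical=[B,C,D,E,d,G,A]
After op 3 (replace(2, 'n')): offset=1, physical=[A,B,C,n,E,d,G], logical=[B,C,n,E,d,G,A]
After op 4 (rotate(+1)): offset=2, physical=[A,B,C,n,E,d,G], logical=[C,n,E,d,G,A,B]
After op 5 (swap(0, 5)): offset=2, physical=[C,B,A,n,E,d,G], logical=[A,n,E,d,G,C,B]
After op 6 (rotate(-3)): offset=6, physical=[C,B,A,n,E,d,G], logical=[G,C,B,A,n,E,d]
After op 7 (rotate(-3)): offset=3, physical=[C,B,A,n,E,d,G], logical=[n,E,d,G,C,B,A]
After op 8 (replace(3, 'f')): offset=3, physical=[C,B,A,n,E,d,f], logical=[n,E,d,f,C,B,A]
After op 9 (rotate(+1)): offset=4, physical=[C,B,A,n,E,d,f], logical=[E,d,f,C,B,A,n]
After op 10 (rotate(+1)): offset=5, physical=[C,B,A,n,E,d,f], logical=[d,f,C,B,A,n,E]
After op 11 (replace(2, 'g')): offset=5, physical=[g,B,A,n,E,d,f], logical=[d,f,g,B,A,n,E]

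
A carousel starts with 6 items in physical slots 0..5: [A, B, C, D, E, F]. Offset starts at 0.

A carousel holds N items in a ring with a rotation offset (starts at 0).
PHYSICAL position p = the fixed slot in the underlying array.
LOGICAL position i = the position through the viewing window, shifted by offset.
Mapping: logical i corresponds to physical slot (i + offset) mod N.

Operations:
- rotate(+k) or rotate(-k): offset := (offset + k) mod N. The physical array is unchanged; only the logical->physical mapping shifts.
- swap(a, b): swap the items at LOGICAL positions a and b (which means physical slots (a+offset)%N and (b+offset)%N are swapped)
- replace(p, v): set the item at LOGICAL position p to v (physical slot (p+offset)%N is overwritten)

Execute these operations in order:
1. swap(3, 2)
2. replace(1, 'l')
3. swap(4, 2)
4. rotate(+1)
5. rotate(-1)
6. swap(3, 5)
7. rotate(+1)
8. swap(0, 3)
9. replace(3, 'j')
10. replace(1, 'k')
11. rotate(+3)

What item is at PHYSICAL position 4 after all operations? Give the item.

Answer: j

Derivation:
After op 1 (swap(3, 2)): offset=0, physical=[A,B,D,C,E,F], logical=[A,B,D,C,E,F]
After op 2 (replace(1, 'l')): offset=0, physical=[A,l,D,C,E,F], logical=[A,l,D,C,E,F]
After op 3 (swap(4, 2)): offset=0, physical=[A,l,E,C,D,F], logical=[A,l,E,C,D,F]
After op 4 (rotate(+1)): offset=1, physical=[A,l,E,C,D,F], logical=[l,E,C,D,F,A]
After op 5 (rotate(-1)): offset=0, physical=[A,l,E,C,D,F], logical=[A,l,E,C,D,F]
After op 6 (swap(3, 5)): offset=0, physical=[A,l,E,F,D,C], logical=[A,l,E,F,D,C]
After op 7 (rotate(+1)): offset=1, physical=[A,l,E,F,D,C], logical=[l,E,F,D,C,A]
After op 8 (swap(0, 3)): offset=1, physical=[A,D,E,F,l,C], logical=[D,E,F,l,C,A]
After op 9 (replace(3, 'j')): offset=1, physical=[A,D,E,F,j,C], logical=[D,E,F,j,C,A]
After op 10 (replace(1, 'k')): offset=1, physical=[A,D,k,F,j,C], logical=[D,k,F,j,C,A]
After op 11 (rotate(+3)): offset=4, physical=[A,D,k,F,j,C], logical=[j,C,A,D,k,F]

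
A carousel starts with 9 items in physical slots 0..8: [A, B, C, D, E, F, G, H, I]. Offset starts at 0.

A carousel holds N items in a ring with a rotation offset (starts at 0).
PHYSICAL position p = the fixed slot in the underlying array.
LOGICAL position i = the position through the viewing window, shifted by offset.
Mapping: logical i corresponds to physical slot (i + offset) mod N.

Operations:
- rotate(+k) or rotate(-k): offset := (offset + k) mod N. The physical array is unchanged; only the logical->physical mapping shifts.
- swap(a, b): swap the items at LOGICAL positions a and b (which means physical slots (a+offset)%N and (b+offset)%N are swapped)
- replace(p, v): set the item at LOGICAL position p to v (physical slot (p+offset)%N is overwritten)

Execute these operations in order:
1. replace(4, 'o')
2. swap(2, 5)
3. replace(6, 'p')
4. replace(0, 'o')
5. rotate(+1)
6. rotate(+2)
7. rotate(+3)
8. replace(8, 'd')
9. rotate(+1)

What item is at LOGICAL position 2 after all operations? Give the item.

Answer: o

Derivation:
After op 1 (replace(4, 'o')): offset=0, physical=[A,B,C,D,o,F,G,H,I], logical=[A,B,C,D,o,F,G,H,I]
After op 2 (swap(2, 5)): offset=0, physical=[A,B,F,D,o,C,G,H,I], logical=[A,B,F,D,o,C,G,H,I]
After op 3 (replace(6, 'p')): offset=0, physical=[A,B,F,D,o,C,p,H,I], logical=[A,B,F,D,o,C,p,H,I]
After op 4 (replace(0, 'o')): offset=0, physical=[o,B,F,D,o,C,p,H,I], logical=[o,B,F,D,o,C,p,H,I]
After op 5 (rotate(+1)): offset=1, physical=[o,B,F,D,o,C,p,H,I], logical=[B,F,D,o,C,p,H,I,o]
After op 6 (rotate(+2)): offset=3, physical=[o,B,F,D,o,C,p,H,I], logical=[D,o,C,p,H,I,o,B,F]
After op 7 (rotate(+3)): offset=6, physical=[o,B,F,D,o,C,p,H,I], logical=[p,H,I,o,B,F,D,o,C]
After op 8 (replace(8, 'd')): offset=6, physical=[o,B,F,D,o,d,p,H,I], logical=[p,H,I,o,B,F,D,o,d]
After op 9 (rotate(+1)): offset=7, physical=[o,B,F,D,o,d,p,H,I], logical=[H,I,o,B,F,D,o,d,p]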